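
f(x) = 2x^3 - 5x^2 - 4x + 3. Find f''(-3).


First derivative:
f'(x) = 6x^2 - 10x - 4
Second derivative:
f''(x) = 12x - 10
Substitute x = -3:
f''(-3) = 12 * (-3) - 10
= -36 - 10
= -46

-46


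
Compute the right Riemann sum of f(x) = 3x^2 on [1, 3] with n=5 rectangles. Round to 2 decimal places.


Right Riemann sum uses right endpoints of each subinterval.
Interval: [1, 3], n = 5
dx = (3 - 1) / 5 = 2/5
Right endpoints: [7/5, 9/5, 11/5, 13/5, 3]
f values: [147/25, 243/25, 363/25, 507/25, 27]
Sum = dx * (sum of f values)
= 2/5 * 387/5
= 774/25 = 30.96

30.96


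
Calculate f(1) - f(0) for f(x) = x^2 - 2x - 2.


Net change = f(b) - f(a)
f(x) = x^2 - 2x - 2
Compute f(1):
f(1) = 1 * 1^2 - 2 * 1 - 2
= 1 - 2 - 2
= -3
Compute f(0):
f(0) = 1 * 0^2 - 2 * 0 - 2
= 0 + 0 - 2
= -2
Net change = -3 - (-2) = -1

-1


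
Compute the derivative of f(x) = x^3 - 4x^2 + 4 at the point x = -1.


Differentiate f(x) = x^3 - 4x^2 + 4 term by term:
f'(x) = 3x^2 - 8x
Substitute x = -1:
f'(-1) = 3 * (-1)^2 - 8 * (-1) + 0
= 3 + 8 + 0
= 11

11


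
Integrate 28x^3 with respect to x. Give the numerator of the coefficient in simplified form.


Apply the power rule for integration:
integral of ax^n dx = a/(n+1) * x^(n+1) + C
integral of 28x^3 dx
= 28/4 * x^4 + C
= 7 * x^4 + C
The coefficient in lowest terms is 7 = 7/1, so its numerator is 7

7


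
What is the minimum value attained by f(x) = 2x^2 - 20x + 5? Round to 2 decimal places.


For a quadratic f(x) = ax^2 + bx + c with a > 0, the minimum is at the vertex.
Vertex x-coordinate: x = -b/(2a)
x = -(-20) / (2 * 2)
x = 20/4 = 5
Substitute back to find the minimum value:
f(5) = 2 * 5^2 - 20 * 5 + 5
= 50 - 100 + 5
= -45 = -45.00

-45.00


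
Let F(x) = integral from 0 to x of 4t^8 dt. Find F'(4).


By the Fundamental Theorem of Calculus (Part 1):
If F(x) = integral from 0 to x of f(t) dt, then F'(x) = f(x)
Here f(t) = 4t^8
So F'(x) = 4x^8
Evaluate at x = 4:
F'(4) = 4 * 4^8
= 4 * 65536
= 262144

262144


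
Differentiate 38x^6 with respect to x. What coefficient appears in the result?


We apply the power rule: d/dx [ax^n] = a*n * x^(n-1)
d/dx [38x^6]
= 38 * 6 * x^(6-1)
= 228x^5
The coefficient is 228

228


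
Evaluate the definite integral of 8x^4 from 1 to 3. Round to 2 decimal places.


Find the antiderivative of 8x^4:
F(x) = 8/5 * x^5
Apply the Fundamental Theorem of Calculus:
F(3) - F(1)
= 8/5 * 3^5 - 8/5 * 1^5
= 8/5 * (243 - 1)
= 8/5 * 242
= 1936/5 = 387.20

387.20


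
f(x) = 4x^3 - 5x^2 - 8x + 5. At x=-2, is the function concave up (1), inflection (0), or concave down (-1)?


Concavity is determined by the sign of f''(x).
f(x) = 4x^3 - 5x^2 - 8x + 5
f'(x) = 12x^2 - 10x - 8
f''(x) = 24x - 10
f''(-2) = 24 * (-2) - 10
= -48 - 10
= -58
Since f''(-2) < 0, the function is concave down (-1)

-1


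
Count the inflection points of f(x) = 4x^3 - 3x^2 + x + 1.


Inflection points occur where f''(x) = 0 and concavity changes.
f(x) = 4x^3 - 3x^2 + x + 1
f'(x) = 12x^2 - 6x + 1
f''(x) = 24x - 6
Set f''(x) = 0:
24x - 6 = 0
x = 6 / 24 = 1/4
Since f''(x) is linear (degree 1), it changes sign at this point.
Therefore there is exactly 1 inflection point.

1


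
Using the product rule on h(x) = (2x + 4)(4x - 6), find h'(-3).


Let u(x) = 2x + 4 and v(x) = 4x - 6
u'(x) = 2
v'(x) = 4
Product rule: h'(x) = u'(x)*v(x) + u(x)*v'(x)
= 2 * (4x - 6) + (2x + 4) * 4
At x = -3:
u(-3) = 2 * (-3) + 4 = -2
v(-3) = 4 * (-3) - 6 = -18
h'(-3) = 2 * (-18) + (-2) * 4
= -36 - 8
= -44

-44


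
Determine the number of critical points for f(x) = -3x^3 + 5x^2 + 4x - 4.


Find where f'(x) = 0:
f(x) = -3x^3 + 5x^2 + 4x - 4
f'(x) = -9x^2 + 10x + 4
This is a quadratic in x. Use the discriminant to count real roots.
Discriminant = (10)^2 - 4 * (-9) * 4
= 100 - (-144)
= 244
Since discriminant > 0, f'(x) = 0 has 2 real solutions.
Number of critical points: 2

2


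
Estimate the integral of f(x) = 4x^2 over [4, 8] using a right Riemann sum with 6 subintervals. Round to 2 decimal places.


Right Riemann sum uses right endpoints of each subinterval.
Interval: [4, 8], n = 6
dx = (8 - 4) / 6 = 2/3
Right endpoints: [14/3, 16/3, 6, 20/3, 22/3, 8]
f values: [784/9, 1024/9, 144, 1600/9, 1936/9, 256]
Sum = dx * (sum of f values)
= 2/3 * 8944/9
= 17888/27 ≈ 662.52

662.52


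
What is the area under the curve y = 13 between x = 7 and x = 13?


The area under a constant function y = 13 is a rectangle.
Width = 13 - 7 = 6
Height = 13
Area = width * height
= 6 * 13
= 78

78


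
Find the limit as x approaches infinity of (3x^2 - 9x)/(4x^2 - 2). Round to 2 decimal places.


For limits at infinity with equal-degree polynomials,
we compare leading coefficients.
Numerator leading term: 3x^2
Denominator leading term: 4x^2
Divide both by x^2:
lim = (3 - 9/x) / (4 - 2/x^2)
As x -> infinity, the 1/x and 1/x^2 terms vanish:
= 3/4 = 0.75

0.75


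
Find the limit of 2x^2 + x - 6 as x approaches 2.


Since polynomials are continuous, we use direct substitution.
lim(x->2) of 2x^2 + x - 6
= 2 * 2^2 + 1 * 2 - 6
= 8 + 2 - 6
= 4

4


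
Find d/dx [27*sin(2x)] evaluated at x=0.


Apply the chain rule to differentiate 27*sin(2x):
d/dx [27*sin(2x)]
= 27 * cos(2x) * d/dx(2x)
= 27 * 2 * cos(2x)
= 54 * cos(2x)
Evaluate at x = 0:
= 54 * cos(0)
= 54 * 1
= 54

54


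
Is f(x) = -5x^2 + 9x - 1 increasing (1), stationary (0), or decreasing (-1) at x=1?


Compute f'(x) to determine behavior:
f'(x) = -10x + 9
f'(1) = -10 * 1 + 9
= -10 + 9
= -1
Since f'(1) < 0, the function is decreasing (-1)

-1


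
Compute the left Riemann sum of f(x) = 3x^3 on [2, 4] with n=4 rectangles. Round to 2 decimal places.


Left Riemann sum uses left endpoints of each subinterval.
Interval: [2, 4], n = 4
dx = (4 - 2) / 4 = 1/2
Left endpoints: [2, 5/2, 3, 7/2]
f values: [24, 375/8, 81, 1029/8]
Sum = dx * (sum of f values)
= 1/2 * 561/2
= 561/4 = 140.25

140.25


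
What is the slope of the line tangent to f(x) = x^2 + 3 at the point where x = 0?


The slope of the tangent line equals f'(x) at the point.
f(x) = x^2 + 3
f'(x) = 2x
At x = 0:
f'(0) = 2 * 0 + 0
= 0 + 0
= 0

0


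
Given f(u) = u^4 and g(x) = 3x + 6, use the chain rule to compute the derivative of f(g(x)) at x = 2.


Using the chain rule: (f(g(x)))' = f'(g(x)) * g'(x)
First, find g(2):
g(2) = 3 * 2 + 6 = 12
Next, f'(u) = 4u^3
And g'(x) = 3
So f'(g(2)) * g'(2)
= 4 * 12^3 * 3
= 4 * 1728 * 3
= 20736

20736


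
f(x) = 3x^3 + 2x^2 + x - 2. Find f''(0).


First derivative:
f'(x) = 9x^2 + 4x + 1
Second derivative:
f''(x) = 18x + 4
Substitute x = 0:
f''(0) = 18 * 0 + 4
= 0 + 4
= 4

4


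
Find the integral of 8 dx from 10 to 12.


The integral of a constant k over [a, b] equals k * (b - a).
integral from 10 to 12 of 8 dx
= 8 * (12 - 10)
= 8 * 2
= 16

16


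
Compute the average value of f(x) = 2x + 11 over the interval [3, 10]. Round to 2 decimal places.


Average value = 1/(b-a) * integral from a to b of f(x) dx
First compute the integral of 2x + 11:
F(x) = x^2 + 11x
F(10) = 1 * 100 + 11 * 10 = 210
F(3) = 1 * 9 + 11 * 3 = 42
Integral = 210 - 42 = 168
Average = 168 / (10 - 3) = 168 / 7
= 24 = 24.00

24.00


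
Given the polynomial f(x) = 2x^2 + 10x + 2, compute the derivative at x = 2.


Differentiate term by term using power and sum rules:
f(x) = 2x^2 + 10x + 2
f'(x) = 4x + 10
Substitute x = 2:
f'(2) = 4 * 2 + 10
= 8 + 10
= 18

18


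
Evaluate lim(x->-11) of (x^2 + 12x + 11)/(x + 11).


Direct substitution gives 0/0, so we factor the numerator.
Factor: (x^2 + 12x + 11) = (x + 11)(x + 1)
Cancel the common factor (x + 11):
(x^2 + 12x + 11)/(x + 11) = (x + 1)
Now substitute x = -11:
= (-11) - (-1) = -10

-10


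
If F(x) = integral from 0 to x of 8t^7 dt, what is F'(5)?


By the Fundamental Theorem of Calculus (Part 1):
If F(x) = integral from 0 to x of f(t) dt, then F'(x) = f(x)
Here f(t) = 8t^7
So F'(x) = 8x^7
Evaluate at x = 5:
F'(5) = 8 * 5^7
= 8 * 78125
= 625000

625000


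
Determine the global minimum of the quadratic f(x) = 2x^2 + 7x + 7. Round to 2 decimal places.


For a quadratic f(x) = ax^2 + bx + c with a > 0, the minimum is at the vertex.
Vertex x-coordinate: x = -b/(2a)
x = -(7) / (2 * 2)
x = -7/4
Substitute back to find the minimum value:
f(-7/4) = 2 * (-7/4)^2 + 7 * (-7/4) + 7
= 49/8 - 49/4 + 7
= 7/8 ≈ 0.88

0.88


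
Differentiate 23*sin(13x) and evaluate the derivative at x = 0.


Apply the chain rule to differentiate 23*sin(13x):
d/dx [23*sin(13x)]
= 23 * cos(13x) * d/dx(13x)
= 23 * 13 * cos(13x)
= 299 * cos(13x)
Evaluate at x = 0:
= 299 * cos(0)
= 299 * 1
= 299

299


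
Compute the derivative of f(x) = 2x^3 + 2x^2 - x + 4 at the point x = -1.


Differentiate f(x) = 2x^3 + 2x^2 - x + 4 term by term:
f'(x) = 6x^2 + 4x - 1
Substitute x = -1:
f'(-1) = 6 * (-1)^2 + 4 * (-1) - 1
= 6 - 4 - 1
= 1

1


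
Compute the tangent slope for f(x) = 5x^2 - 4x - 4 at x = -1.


The slope of the tangent line equals f'(x) at the point.
f(x) = 5x^2 - 4x - 4
f'(x) = 10x - 4
At x = -1:
f'(-1) = 10 * (-1) - 4
= -10 - 4
= -14

-14


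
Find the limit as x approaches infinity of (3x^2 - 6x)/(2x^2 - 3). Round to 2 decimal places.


For limits at infinity with equal-degree polynomials,
we compare leading coefficients.
Numerator leading term: 3x^2
Denominator leading term: 2x^2
Divide both by x^2:
lim = (3 - 6/x) / (2 - 3/x^2)
As x -> infinity, the 1/x and 1/x^2 terms vanish:
= 3/2 = 1.50

1.50


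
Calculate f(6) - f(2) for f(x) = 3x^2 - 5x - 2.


Net change = f(b) - f(a)
f(x) = 3x^2 - 5x - 2
Compute f(6):
f(6) = 3 * 6^2 - 5 * 6 - 2
= 108 - 30 - 2
= 76
Compute f(2):
f(2) = 3 * 2^2 - 5 * 2 - 2
= 12 - 10 - 2
= 0
Net change = 76 - 0 = 76

76


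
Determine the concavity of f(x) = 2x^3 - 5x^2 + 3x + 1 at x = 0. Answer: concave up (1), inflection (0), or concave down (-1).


Concavity is determined by the sign of f''(x).
f(x) = 2x^3 - 5x^2 + 3x + 1
f'(x) = 6x^2 - 10x + 3
f''(x) = 12x - 10
f''(0) = 12 * 0 - 10
= 0 - 10
= -10
Since f''(0) < 0, the function is concave down (-1)

-1


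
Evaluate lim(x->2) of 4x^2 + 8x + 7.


Since polynomials are continuous, we use direct substitution.
lim(x->2) of 4x^2 + 8x + 7
= 4 * 2^2 + 8 * 2 + 7
= 16 + 16 + 7
= 39

39


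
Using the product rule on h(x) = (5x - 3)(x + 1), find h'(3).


Let u(x) = 5x - 3 and v(x) = x + 1
u'(x) = 5
v'(x) = 1
Product rule: h'(x) = u'(x)*v(x) + u(x)*v'(x)
= 5 * (x + 1) + (5x - 3) * 1
At x = 3:
u(3) = 5 * 3 - 3 = 12
v(3) = 1 * 3 + 1 = 4
h'(3) = 5 * 4 + 12 * 1
= 20 + 12
= 32

32


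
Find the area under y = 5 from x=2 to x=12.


The area under a constant function y = 5 is a rectangle.
Width = 12 - 2 = 10
Height = 5
Area = width * height
= 10 * 5
= 50

50


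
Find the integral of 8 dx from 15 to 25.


The integral of a constant k over [a, b] equals k * (b - a).
integral from 15 to 25 of 8 dx
= 8 * (25 - 15)
= 8 * 10
= 80

80


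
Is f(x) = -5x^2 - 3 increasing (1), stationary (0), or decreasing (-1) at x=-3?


Compute f'(x) to determine behavior:
f'(x) = -10x
f'(-3) = -10 * (-3) + 0
= 30 + 0
= 30
Since f'(-3) > 0, the function is increasing (1)

1


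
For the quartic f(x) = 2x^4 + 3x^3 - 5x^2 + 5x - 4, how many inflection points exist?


Inflection points occur where f''(x) = 0 and concavity changes.
f(x) = 2x^4 + 3x^3 - 5x^2 + 5x - 4
f'(x) = 8x^3 + 9x^2 - 10x + 5
f''(x) = 24x^2 + 18x - 10
This is a quadratic in x. Use the discriminant to count real roots.
Discriminant = (18)^2 - 4 * 24 * (-10)
= 324 - (-960)
= 1284
Since discriminant > 0, f''(x) = 0 has 2 distinct real solutions.
A quadratic with two distinct real roots changes sign at each root, so concavity changes at both.
Number of inflection points: 2

2


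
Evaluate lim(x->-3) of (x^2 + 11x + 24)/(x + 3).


Direct substitution gives 0/0, so we factor the numerator.
Factor: (x^2 + 11x + 24) = (x + 3)(x + 8)
Cancel the common factor (x + 3):
(x^2 + 11x + 24)/(x + 3) = (x + 8)
Now substitute x = -3:
= (-3) - (-8) = 5

5


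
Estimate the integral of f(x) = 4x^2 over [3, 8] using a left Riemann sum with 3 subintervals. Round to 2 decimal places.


Left Riemann sum uses left endpoints of each subinterval.
Interval: [3, 8], n = 3
dx = (8 - 3) / 3 = 5/3
Left endpoints: [3, 14/3, 19/3]
f values: [36, 784/9, 1444/9]
Sum = dx * (sum of f values)
= 5/3 * 2552/9
= 12760/27 ≈ 472.59

472.59


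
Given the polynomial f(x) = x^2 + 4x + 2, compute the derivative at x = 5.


Differentiate term by term using power and sum rules:
f(x) = x^2 + 4x + 2
f'(x) = 2x + 4
Substitute x = 5:
f'(5) = 2 * 5 + 4
= 10 + 4
= 14

14


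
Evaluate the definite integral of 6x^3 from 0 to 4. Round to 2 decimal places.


Find the antiderivative of 6x^3:
F(x) = 6/4 * x^4
Apply the Fundamental Theorem of Calculus:
F(4) - F(0)
= 6/4 * 4^4 - 6/4 * 0^4
= 6/4 * (256 - 0)
= 6/4 * 256
= 384 = 384.00

384.00


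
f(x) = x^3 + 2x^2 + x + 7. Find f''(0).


First derivative:
f'(x) = 3x^2 + 4x + 1
Second derivative:
f''(x) = 6x + 4
Substitute x = 0:
f''(0) = 6 * 0 + 4
= 0 + 4
= 4

4


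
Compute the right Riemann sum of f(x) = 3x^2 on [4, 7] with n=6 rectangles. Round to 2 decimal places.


Right Riemann sum uses right endpoints of each subinterval.
Interval: [4, 7], n = 6
dx = (7 - 4) / 6 = 1/2
Right endpoints: [9/2, 5, 11/2, 6, 13/2, 7]
f values: [243/4, 75, 363/4, 108, 507/4, 147]
Sum = dx * (sum of f values)
= 1/2 * 2433/4
= 2433/8 ≈ 304.13

304.13


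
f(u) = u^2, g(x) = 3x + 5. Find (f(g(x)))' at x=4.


Using the chain rule: (f(g(x)))' = f'(g(x)) * g'(x)
First, find g(4):
g(4) = 3 * 4 + 5 = 17
Next, f'(u) = 2u
And g'(x) = 3
So f'(g(4)) * g'(4)
= 2 * 17 * 3
= 102

102


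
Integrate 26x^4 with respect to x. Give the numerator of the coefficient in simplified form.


Apply the power rule for integration:
integral of ax^n dx = a/(n+1) * x^(n+1) + C
integral of 26x^4 dx
= 26/5 * x^5 + C
The coefficient in lowest terms is 26/5, and its numerator is 26

26


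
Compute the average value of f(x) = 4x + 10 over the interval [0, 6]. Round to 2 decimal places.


Average value = 1/(b-a) * integral from a to b of f(x) dx
First compute the integral of 4x + 10:
F(x) = 2x^2 + 10x
F(6) = 2 * 36 + 10 * 6 = 132
F(0) = 2 * 0 + 10 * 0 = 0
Integral = 132 - 0 = 132
Average = 132 / (6 - 0) = 132 / 6
= 22 = 22.00

22.00


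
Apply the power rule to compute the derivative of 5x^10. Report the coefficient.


We apply the power rule: d/dx [ax^n] = a*n * x^(n-1)
d/dx [5x^10]
= 5 * 10 * x^(10-1)
= 50x^9
The coefficient is 50

50


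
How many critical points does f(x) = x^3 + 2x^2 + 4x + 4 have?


Find where f'(x) = 0:
f(x) = x^3 + 2x^2 + 4x + 4
f'(x) = 3x^2 + 4x + 4
This is a quadratic in x. Use the discriminant to count real roots.
Discriminant = (4)^2 - 4 * 3 * 4
= 16 - 48
= -32
Since discriminant < 0, f'(x) = 0 has no real solutions.
Number of critical points: 0

0


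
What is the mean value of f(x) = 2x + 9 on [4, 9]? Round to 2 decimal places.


Average value = 1/(b-a) * integral from a to b of f(x) dx
First compute the integral of 2x + 9:
F(x) = x^2 + 9x
F(9) = 1 * 81 + 9 * 9 = 162
F(4) = 1 * 16 + 9 * 4 = 52
Integral = 162 - 52 = 110
Average = 110 / (9 - 4) = 110 / 5
= 22 = 22.00

22.00


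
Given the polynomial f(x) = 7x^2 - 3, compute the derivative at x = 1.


Differentiate term by term using power and sum rules:
f(x) = 7x^2 - 3
f'(x) = 14x
Substitute x = 1:
f'(1) = 14 * 1 + 0
= 14 + 0
= 14

14


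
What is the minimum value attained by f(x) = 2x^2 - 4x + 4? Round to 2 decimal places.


For a quadratic f(x) = ax^2 + bx + c with a > 0, the minimum is at the vertex.
Vertex x-coordinate: x = -b/(2a)
x = -(-4) / (2 * 2)
x = 4/4 = 1
Substitute back to find the minimum value:
f(1) = 2 * 1^2 - 4 * 1 + 4
= 2 - 4 + 4
= 2 = 2.00

2.00


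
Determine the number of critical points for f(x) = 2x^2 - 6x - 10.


Find where f'(x) = 0:
f'(x) = 4x - 6
Set f'(x) = 0:
4x - 6 = 0
x = 6 / 4 = 3/2
This is a linear equation in x, so there is exactly one solution.
Number of critical points: 1

1


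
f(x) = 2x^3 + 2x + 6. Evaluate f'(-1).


Differentiate f(x) = 2x^3 + 2x + 6 term by term:
f'(x) = 6x^2 + 2
Substitute x = -1:
f'(-1) = 6 * (-1)^2 + 0 * (-1) + 2
= 6 + 0 + 2
= 8

8


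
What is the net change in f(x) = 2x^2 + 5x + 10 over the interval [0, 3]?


Net change = f(b) - f(a)
f(x) = 2x^2 + 5x + 10
Compute f(3):
f(3) = 2 * 3^2 + 5 * 3 + 10
= 18 + 15 + 10
= 43
Compute f(0):
f(0) = 2 * 0^2 + 5 * 0 + 10
= 0 + 0 + 10
= 10
Net change = 43 - 10 = 33

33


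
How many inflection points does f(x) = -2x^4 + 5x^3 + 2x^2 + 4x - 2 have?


Inflection points occur where f''(x) = 0 and concavity changes.
f(x) = -2x^4 + 5x^3 + 2x^2 + 4x - 2
f'(x) = -8x^3 + 15x^2 + 4x + 4
f''(x) = -24x^2 + 30x + 4
This is a quadratic in x. Use the discriminant to count real roots.
Discriminant = (30)^2 - 4 * (-24) * 4
= 900 - (-384)
= 1284
Since discriminant > 0, f''(x) = 0 has 2 distinct real solutions.
A quadratic with two distinct real roots changes sign at each root, so concavity changes at both.
Number of inflection points: 2

2


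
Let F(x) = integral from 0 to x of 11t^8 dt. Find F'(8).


By the Fundamental Theorem of Calculus (Part 1):
If F(x) = integral from 0 to x of f(t) dt, then F'(x) = f(x)
Here f(t) = 11t^8
So F'(x) = 11x^8
Evaluate at x = 8:
F'(8) = 11 * 8^8
= 11 * 16777216
= 184549376

184549376


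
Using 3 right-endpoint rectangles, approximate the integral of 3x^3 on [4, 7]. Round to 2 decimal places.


Right Riemann sum uses right endpoints of each subinterval.
Interval: [4, 7], n = 3
dx = (7 - 4) / 3 = 1
Right endpoints: [5, 6, 7]
f values: [375, 648, 1029]
Sum = dx * (sum of f values)
= 1 * 2052
= 2052 = 2052.00

2052.00


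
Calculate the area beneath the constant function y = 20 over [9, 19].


The area under a constant function y = 20 is a rectangle.
Width = 19 - 9 = 10
Height = 20
Area = width * height
= 10 * 20
= 200

200


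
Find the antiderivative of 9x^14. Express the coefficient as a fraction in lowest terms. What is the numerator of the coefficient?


Apply the power rule for integration:
integral of ax^n dx = a/(n+1) * x^(n+1) + C
integral of 9x^14 dx
= 9/15 * x^15 + C
= 3/5 * x^15 + C
The coefficient in lowest terms is 3/5, and its numerator is 3

3


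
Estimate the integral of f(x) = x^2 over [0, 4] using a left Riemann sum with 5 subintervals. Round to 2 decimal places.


Left Riemann sum uses left endpoints of each subinterval.
Interval: [0, 4], n = 5
dx = (4 - 0) / 5 = 4/5
Left endpoints: [0, 4/5, 8/5, 12/5, 16/5]
f values: [0, 16/25, 64/25, 144/25, 256/25]
Sum = dx * (sum of f values)
= 4/5 * 96/5
= 384/25 = 15.36

15.36


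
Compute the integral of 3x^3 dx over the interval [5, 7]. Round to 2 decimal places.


Find the antiderivative of 3x^3:
F(x) = 3/4 * x^4
Apply the Fundamental Theorem of Calculus:
F(7) - F(5)
= 3/4 * 7^4 - 3/4 * 5^4
= 3/4 * (2401 - 625)
= 3/4 * 1776
= 1332 = 1332.00

1332.00


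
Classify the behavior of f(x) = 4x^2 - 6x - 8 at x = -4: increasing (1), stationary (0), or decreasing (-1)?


Compute f'(x) to determine behavior:
f'(x) = 8x - 6
f'(-4) = 8 * (-4) - 6
= -32 - 6
= -38
Since f'(-4) < 0, the function is decreasing (-1)

-1


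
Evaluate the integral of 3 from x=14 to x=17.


The integral of a constant k over [a, b] equals k * (b - a).
integral from 14 to 17 of 3 dx
= 3 * (17 - 14)
= 3 * 3
= 9

9


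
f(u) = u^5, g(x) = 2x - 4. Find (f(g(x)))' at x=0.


Using the chain rule: (f(g(x)))' = f'(g(x)) * g'(x)
First, find g(0):
g(0) = 2 * 0 - 4 = -4
Next, f'(u) = 5u^4
And g'(x) = 2
So f'(g(0)) * g'(0)
= 5 * (-4)^4 * 2
= 5 * 256 * 2
= 2560

2560


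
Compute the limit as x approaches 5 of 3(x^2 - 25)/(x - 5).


Direct substitution gives 0/0, so we factor the numerator.
Factor: 3(x^2 - 25) = 3 * (x - 5)(x + 5)
Cancel the common factor (x - 5):
3(x^2 - 25)/(x - 5) = 3 * (x + 5)
Now substitute x = 5:
= 3 * (5 + 5) = 30

30


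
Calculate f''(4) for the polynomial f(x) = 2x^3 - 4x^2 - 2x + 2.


First derivative:
f'(x) = 6x^2 - 8x - 2
Second derivative:
f''(x) = 12x - 8
Substitute x = 4:
f''(4) = 12 * 4 - 8
= 48 - 8
= 40

40


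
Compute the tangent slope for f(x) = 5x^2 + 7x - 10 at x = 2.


The slope of the tangent line equals f'(x) at the point.
f(x) = 5x^2 + 7x - 10
f'(x) = 10x + 7
At x = 2:
f'(2) = 10 * 2 + 7
= 20 + 7
= 27

27


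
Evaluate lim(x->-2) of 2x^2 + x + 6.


Since polynomials are continuous, we use direct substitution.
lim(x->-2) of 2x^2 + x + 6
= 2 * (-2)^2 + 1 * (-2) + 6
= 8 - 2 + 6
= 12

12


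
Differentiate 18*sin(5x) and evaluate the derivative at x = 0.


Apply the chain rule to differentiate 18*sin(5x):
d/dx [18*sin(5x)]
= 18 * cos(5x) * d/dx(5x)
= 18 * 5 * cos(5x)
= 90 * cos(5x)
Evaluate at x = 0:
= 90 * cos(0)
= 90 * 1
= 90

90


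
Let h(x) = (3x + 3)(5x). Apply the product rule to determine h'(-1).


Let u(x) = 3x + 3 and v(x) = 5x
u'(x) = 3
v'(x) = 5
Product rule: h'(x) = u'(x)*v(x) + u(x)*v'(x)
= 3 * (5x) + (3x + 3) * 5
At x = -1:
u(-1) = 3 * (-1) + 3 = 0
v(-1) = 5 * (-1) + 0 = -5
h'(-1) = 3 * (-5) + 0 * 5
= -15 + 0
= -15

-15


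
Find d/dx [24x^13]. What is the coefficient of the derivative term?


We apply the power rule: d/dx [ax^n] = a*n * x^(n-1)
d/dx [24x^13]
= 24 * 13 * x^(13-1)
= 312x^12
The coefficient is 312

312


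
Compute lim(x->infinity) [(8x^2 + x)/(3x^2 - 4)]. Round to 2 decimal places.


For limits at infinity with equal-degree polynomials,
we compare leading coefficients.
Numerator leading term: 8x^2
Denominator leading term: 3x^2
Divide both by x^2:
lim = (8 + 1/x) / (3 - 4/x^2)
As x -> infinity, the 1/x and 1/x^2 terms vanish:
= 8/3 ≈ 2.67

2.67


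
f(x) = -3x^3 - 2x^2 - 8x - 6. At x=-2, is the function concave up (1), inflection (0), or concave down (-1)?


Concavity is determined by the sign of f''(x).
f(x) = -3x^3 - 2x^2 - 8x - 6
f'(x) = -9x^2 - 4x - 8
f''(x) = -18x - 4
f''(-2) = -18 * (-2) - 4
= 36 - 4
= 32
Since f''(-2) > 0, the function is concave up (1)

1


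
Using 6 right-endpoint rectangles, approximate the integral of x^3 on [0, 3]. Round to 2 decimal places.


Right Riemann sum uses right endpoints of each subinterval.
Interval: [0, 3], n = 6
dx = (3 - 0) / 6 = 1/2
Right endpoints: [1/2, 1, 3/2, 2, 5/2, 3]
f values: [1/8, 1, 27/8, 8, 125/8, 27]
Sum = dx * (sum of f values)
= 1/2 * 441/8
= 441/16 ≈ 27.56

27.56


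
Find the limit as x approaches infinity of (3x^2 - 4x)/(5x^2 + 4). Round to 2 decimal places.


For limits at infinity with equal-degree polynomials,
we compare leading coefficients.
Numerator leading term: 3x^2
Denominator leading term: 5x^2
Divide both by x^2:
lim = (3 - 4/x) / (5 + 4/x^2)
As x -> infinity, the 1/x and 1/x^2 terms vanish:
= 3/5 = 0.60

0.60


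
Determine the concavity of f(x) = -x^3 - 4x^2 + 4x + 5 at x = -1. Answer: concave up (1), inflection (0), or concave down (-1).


Concavity is determined by the sign of f''(x).
f(x) = -x^3 - 4x^2 + 4x + 5
f'(x) = -3x^2 - 8x + 4
f''(x) = -6x - 8
f''(-1) = -6 * (-1) - 8
= 6 - 8
= -2
Since f''(-1) < 0, the function is concave down (-1)

-1


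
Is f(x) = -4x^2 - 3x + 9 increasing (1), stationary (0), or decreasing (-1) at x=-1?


Compute f'(x) to determine behavior:
f'(x) = -8x - 3
f'(-1) = -8 * (-1) - 3
= 8 - 3
= 5
Since f'(-1) > 0, the function is increasing (1)

1


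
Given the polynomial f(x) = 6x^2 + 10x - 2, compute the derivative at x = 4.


Differentiate term by term using power and sum rules:
f(x) = 6x^2 + 10x - 2
f'(x) = 12x + 10
Substitute x = 4:
f'(4) = 12 * 4 + 10
= 48 + 10
= 58

58


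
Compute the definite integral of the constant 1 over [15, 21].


The integral of a constant k over [a, b] equals k * (b - a).
integral from 15 to 21 of 1 dx
= 1 * (21 - 15)
= 1 * 6
= 6

6


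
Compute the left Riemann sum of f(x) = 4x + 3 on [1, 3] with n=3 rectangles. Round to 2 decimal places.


Left Riemann sum uses left endpoints of each subinterval.
Interval: [1, 3], n = 3
dx = (3 - 1) / 3 = 2/3
Left endpoints: [1, 5/3, 7/3]
f values: [7, 29/3, 37/3]
Sum = dx * (sum of f values)
= 2/3 * 29
= 58/3 ≈ 19.33

19.33


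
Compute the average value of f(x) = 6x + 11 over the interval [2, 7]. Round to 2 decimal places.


Average value = 1/(b-a) * integral from a to b of f(x) dx
First compute the integral of 6x + 11:
F(x) = 3x^2 + 11x
F(7) = 3 * 49 + 11 * 7 = 224
F(2) = 3 * 4 + 11 * 2 = 34
Integral = 224 - 34 = 190
Average = 190 / (7 - 2) = 190 / 5
= 38 = 38.00

38.00


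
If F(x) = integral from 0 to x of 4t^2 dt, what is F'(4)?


By the Fundamental Theorem of Calculus (Part 1):
If F(x) = integral from 0 to x of f(t) dt, then F'(x) = f(x)
Here f(t) = 4t^2
So F'(x) = 4x^2
Evaluate at x = 4:
F'(4) = 4 * 4^2
= 4 * 16
= 64

64


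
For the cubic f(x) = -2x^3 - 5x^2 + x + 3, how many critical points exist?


Find where f'(x) = 0:
f(x) = -2x^3 - 5x^2 + x + 3
f'(x) = -6x^2 - 10x + 1
This is a quadratic in x. Use the discriminant to count real roots.
Discriminant = (-10)^2 - 4 * (-6) * 1
= 100 - (-24)
= 124
Since discriminant > 0, f'(x) = 0 has 2 real solutions.
Number of critical points: 2

2


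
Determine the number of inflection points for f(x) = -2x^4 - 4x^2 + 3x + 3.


Inflection points occur where f''(x) = 0 and concavity changes.
f(x) = -2x^4 - 4x^2 + 3x + 3
f'(x) = -8x^3 - 8x + 3
f''(x) = -24x^2 - 8
This is a quadratic in x. Use the discriminant to count real roots.
Discriminant = (0)^2 - 4 * (-24) * (-8)
= 0 - 768
= -768
Since discriminant < 0, f''(x) = 0 has no real solutions.
Number of inflection points: 0

0


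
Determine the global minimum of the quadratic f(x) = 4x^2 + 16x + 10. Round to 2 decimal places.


For a quadratic f(x) = ax^2 + bx + c with a > 0, the minimum is at the vertex.
Vertex x-coordinate: x = -b/(2a)
x = -(16) / (2 * 4)
x = -16/8 = -2
Substitute back to find the minimum value:
f(-2) = 4 * (-2)^2 + 16 * (-2) + 10
= 16 - 32 + 10
= -6 = -6.00

-6.00


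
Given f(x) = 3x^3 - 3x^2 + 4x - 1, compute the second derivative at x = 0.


First derivative:
f'(x) = 9x^2 - 6x + 4
Second derivative:
f''(x) = 18x - 6
Substitute x = 0:
f''(0) = 18 * 0 - 6
= 0 - 6
= -6

-6


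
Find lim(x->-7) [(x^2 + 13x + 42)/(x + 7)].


Direct substitution gives 0/0, so we factor the numerator.
Factor: (x^2 + 13x + 42) = (x + 7)(x + 6)
Cancel the common factor (x + 7):
(x^2 + 13x + 42)/(x + 7) = (x + 6)
Now substitute x = -7:
= (-7) - (-6) = -1

-1


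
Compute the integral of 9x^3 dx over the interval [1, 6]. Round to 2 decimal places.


Find the antiderivative of 9x^3:
F(x) = 9/4 * x^4
Apply the Fundamental Theorem of Calculus:
F(6) - F(1)
= 9/4 * 6^4 - 9/4 * 1^4
= 9/4 * (1296 - 1)
= 9/4 * 1295
= 11655/4 = 2913.75

2913.75


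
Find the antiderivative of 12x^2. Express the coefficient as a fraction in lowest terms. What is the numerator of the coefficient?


Apply the power rule for integration:
integral of ax^n dx = a/(n+1) * x^(n+1) + C
integral of 12x^2 dx
= 12/3 * x^3 + C
= 4 * x^3 + C
The coefficient in lowest terms is 4 = 4/1, so its numerator is 4

4


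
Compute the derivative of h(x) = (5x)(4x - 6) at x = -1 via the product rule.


Let u(x) = 5x and v(x) = 4x - 6
u'(x) = 5
v'(x) = 4
Product rule: h'(x) = u'(x)*v(x) + u(x)*v'(x)
= 5 * (4x - 6) + (5x) * 4
At x = -1:
u(-1) = 5 * (-1) + 0 = -5
v(-1) = 4 * (-1) - 6 = -10
h'(-1) = 5 * (-10) + (-5) * 4
= -50 - 20
= -70

-70


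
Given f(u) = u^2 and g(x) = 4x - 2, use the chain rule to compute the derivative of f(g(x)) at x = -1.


Using the chain rule: (f(g(x)))' = f'(g(x)) * g'(x)
First, find g(-1):
g(-1) = 4 * (-1) - 2 = -6
Next, f'(u) = 2u
And g'(x) = 4
So f'(g(-1)) * g'(-1)
= 2 * (-6) * 4
= -48

-48


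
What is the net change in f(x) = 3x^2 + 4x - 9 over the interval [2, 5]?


Net change = f(b) - f(a)
f(x) = 3x^2 + 4x - 9
Compute f(5):
f(5) = 3 * 5^2 + 4 * 5 - 9
= 75 + 20 - 9
= 86
Compute f(2):
f(2) = 3 * 2^2 + 4 * 2 - 9
= 12 + 8 - 9
= 11
Net change = 86 - 11 = 75

75


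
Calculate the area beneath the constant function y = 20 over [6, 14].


The area under a constant function y = 20 is a rectangle.
Width = 14 - 6 = 8
Height = 20
Area = width * height
= 8 * 20
= 160

160


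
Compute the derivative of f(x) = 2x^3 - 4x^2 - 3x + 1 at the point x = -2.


Differentiate f(x) = 2x^3 - 4x^2 - 3x + 1 term by term:
f'(x) = 6x^2 - 8x - 3
Substitute x = -2:
f'(-2) = 6 * (-2)^2 - 8 * (-2) - 3
= 24 + 16 - 3
= 37

37


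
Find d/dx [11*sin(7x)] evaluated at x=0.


Apply the chain rule to differentiate 11*sin(7x):
d/dx [11*sin(7x)]
= 11 * cos(7x) * d/dx(7x)
= 11 * 7 * cos(7x)
= 77 * cos(7x)
Evaluate at x = 0:
= 77 * cos(0)
= 77 * 1
= 77

77


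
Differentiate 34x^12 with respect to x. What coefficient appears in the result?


We apply the power rule: d/dx [ax^n] = a*n * x^(n-1)
d/dx [34x^12]
= 34 * 12 * x^(12-1)
= 408x^11
The coefficient is 408

408


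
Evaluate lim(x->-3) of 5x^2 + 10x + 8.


Since polynomials are continuous, we use direct substitution.
lim(x->-3) of 5x^2 + 10x + 8
= 5 * (-3)^2 + 10 * (-3) + 8
= 45 - 30 + 8
= 23

23


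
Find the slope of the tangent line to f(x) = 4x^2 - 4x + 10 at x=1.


The slope of the tangent line equals f'(x) at the point.
f(x) = 4x^2 - 4x + 10
f'(x) = 8x - 4
At x = 1:
f'(1) = 8 * 1 - 4
= 8 - 4
= 4

4


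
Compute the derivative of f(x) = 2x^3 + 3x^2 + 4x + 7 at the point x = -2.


Differentiate f(x) = 2x^3 + 3x^2 + 4x + 7 term by term:
f'(x) = 6x^2 + 6x + 4
Substitute x = -2:
f'(-2) = 6 * (-2)^2 + 6 * (-2) + 4
= 24 - 12 + 4
= 16

16


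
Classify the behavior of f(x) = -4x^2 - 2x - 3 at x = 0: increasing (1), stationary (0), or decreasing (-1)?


Compute f'(x) to determine behavior:
f'(x) = -8x - 2
f'(0) = -8 * 0 - 2
= 0 - 2
= -2
Since f'(0) < 0, the function is decreasing (-1)

-1


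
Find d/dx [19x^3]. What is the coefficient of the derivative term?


We apply the power rule: d/dx [ax^n] = a*n * x^(n-1)
d/dx [19x^3]
= 19 * 3 * x^(3-1)
= 57x^2
The coefficient is 57

57


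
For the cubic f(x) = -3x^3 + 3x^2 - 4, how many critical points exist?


Find where f'(x) = 0:
f(x) = -3x^3 + 3x^2 - 4
f'(x) = -9x^2 + 6x
This is a quadratic in x. Use the discriminant to count real roots.
Discriminant = (6)^2 - 4 * (-9) * 0
= 36 - 0
= 36
Since discriminant > 0, f'(x) = 0 has 2 real solutions.
Number of critical points: 2

2


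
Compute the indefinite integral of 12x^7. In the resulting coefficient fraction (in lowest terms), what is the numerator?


Apply the power rule for integration:
integral of ax^n dx = a/(n+1) * x^(n+1) + C
integral of 12x^7 dx
= 12/8 * x^8 + C
= 3/2 * x^8 + C
The coefficient in lowest terms is 3/2, and its numerator is 3

3


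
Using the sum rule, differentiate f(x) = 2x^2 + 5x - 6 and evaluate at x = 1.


Differentiate term by term using power and sum rules:
f(x) = 2x^2 + 5x - 6
f'(x) = 4x + 5
Substitute x = 1:
f'(1) = 4 * 1 + 5
= 4 + 5
= 9

9


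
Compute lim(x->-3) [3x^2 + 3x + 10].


Since polynomials are continuous, we use direct substitution.
lim(x->-3) of 3x^2 + 3x + 10
= 3 * (-3)^2 + 3 * (-3) + 10
= 27 - 9 + 10
= 28

28


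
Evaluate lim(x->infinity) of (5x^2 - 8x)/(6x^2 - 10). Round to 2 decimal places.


For limits at infinity with equal-degree polynomials,
we compare leading coefficients.
Numerator leading term: 5x^2
Denominator leading term: 6x^2
Divide both by x^2:
lim = (5 - 8/x) / (6 - 10/x^2)
As x -> infinity, the 1/x and 1/x^2 terms vanish:
= 5/6 ≈ 0.83

0.83


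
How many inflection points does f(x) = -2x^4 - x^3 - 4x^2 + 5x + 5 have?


Inflection points occur where f''(x) = 0 and concavity changes.
f(x) = -2x^4 - x^3 - 4x^2 + 5x + 5
f'(x) = -8x^3 - 3x^2 - 8x + 5
f''(x) = -24x^2 - 6x - 8
This is a quadratic in x. Use the discriminant to count real roots.
Discriminant = (-6)^2 - 4 * (-24) * (-8)
= 36 - 768
= -732
Since discriminant < 0, f''(x) = 0 has no real solutions.
Number of inflection points: 0

0


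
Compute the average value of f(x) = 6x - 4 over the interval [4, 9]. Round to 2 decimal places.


Average value = 1/(b-a) * integral from a to b of f(x) dx
First compute the integral of 6x - 4:
F(x) = 3x^2 - 4x
F(9) = 3 * 81 - 4 * 9 = 207
F(4) = 3 * 16 - 4 * 4 = 32
Integral = 207 - 32 = 175
Average = 175 / (9 - 4) = 175 / 5
= 35 = 35.00

35.00


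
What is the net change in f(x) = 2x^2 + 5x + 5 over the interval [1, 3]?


Net change = f(b) - f(a)
f(x) = 2x^2 + 5x + 5
Compute f(3):
f(3) = 2 * 3^2 + 5 * 3 + 5
= 18 + 15 + 5
= 38
Compute f(1):
f(1) = 2 * 1^2 + 5 * 1 + 5
= 2 + 5 + 5
= 12
Net change = 38 - 12 = 26

26


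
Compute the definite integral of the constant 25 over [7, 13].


The integral of a constant k over [a, b] equals k * (b - a).
integral from 7 to 13 of 25 dx
= 25 * (13 - 7)
= 25 * 6
= 150

150


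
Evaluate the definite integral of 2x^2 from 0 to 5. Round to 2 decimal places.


Find the antiderivative of 2x^2:
F(x) = 2/3 * x^3
Apply the Fundamental Theorem of Calculus:
F(5) - F(0)
= 2/3 * 5^3 - 2/3 * 0^3
= 2/3 * (125 - 0)
= 2/3 * 125
= 250/3 ≈ 83.33

83.33


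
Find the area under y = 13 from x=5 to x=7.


The area under a constant function y = 13 is a rectangle.
Width = 7 - 5 = 2
Height = 13
Area = width * height
= 2 * 13
= 26

26


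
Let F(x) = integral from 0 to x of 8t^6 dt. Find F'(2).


By the Fundamental Theorem of Calculus (Part 1):
If F(x) = integral from 0 to x of f(t) dt, then F'(x) = f(x)
Here f(t) = 8t^6
So F'(x) = 8x^6
Evaluate at x = 2:
F'(2) = 8 * 2^6
= 8 * 64
= 512

512


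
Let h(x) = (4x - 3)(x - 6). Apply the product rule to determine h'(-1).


Let u(x) = 4x - 3 and v(x) = x - 6
u'(x) = 4
v'(x) = 1
Product rule: h'(x) = u'(x)*v(x) + u(x)*v'(x)
= 4 * (x - 6) + (4x - 3) * 1
At x = -1:
u(-1) = 4 * (-1) - 3 = -7
v(-1) = 1 * (-1) - 6 = -7
h'(-1) = 4 * (-7) + (-7) * 1
= -28 - 7
= -35

-35


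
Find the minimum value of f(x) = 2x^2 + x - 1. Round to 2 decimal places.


For a quadratic f(x) = ax^2 + bx + c with a > 0, the minimum is at the vertex.
Vertex x-coordinate: x = -b/(2a)
x = -(1) / (2 * 2)
x = -1/4
Substitute back to find the minimum value:
f(-1/4) = 2 * (-1/4)^2 + 1 * (-1/4) - 1
= 1/8 - 1/4 - 1
= -9/8 ≈ -1.13

-1.13


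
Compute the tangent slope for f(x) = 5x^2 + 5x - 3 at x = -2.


The slope of the tangent line equals f'(x) at the point.
f(x) = 5x^2 + 5x - 3
f'(x) = 10x + 5
At x = -2:
f'(-2) = 10 * (-2) + 5
= -20 + 5
= -15

-15


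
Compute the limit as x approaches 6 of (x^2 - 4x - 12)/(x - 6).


Direct substitution gives 0/0, so we factor the numerator.
Factor: (x^2 - 4x - 12) = (x - 6)(x + 2)
Cancel the common factor (x - 6):
(x^2 - 4x - 12)/(x - 6) = (x + 2)
Now substitute x = 6:
= (6) - (-2) = 8

8


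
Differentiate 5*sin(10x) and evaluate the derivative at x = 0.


Apply the chain rule to differentiate 5*sin(10x):
d/dx [5*sin(10x)]
= 5 * cos(10x) * d/dx(10x)
= 5 * 10 * cos(10x)
= 50 * cos(10x)
Evaluate at x = 0:
= 50 * cos(0)
= 50 * 1
= 50

50


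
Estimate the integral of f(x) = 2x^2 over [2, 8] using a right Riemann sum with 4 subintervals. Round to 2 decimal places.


Right Riemann sum uses right endpoints of each subinterval.
Interval: [2, 8], n = 4
dx = (8 - 2) / 4 = 3/2
Right endpoints: [7/2, 5, 13/2, 8]
f values: [49/2, 50, 169/2, 128]
Sum = dx * (sum of f values)
= 3/2 * 287
= 861/2 = 430.50

430.50


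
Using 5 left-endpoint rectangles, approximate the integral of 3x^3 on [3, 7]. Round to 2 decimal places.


Left Riemann sum uses left endpoints of each subinterval.
Interval: [3, 7], n = 5
dx = (7 - 3) / 5 = 4/5
Left endpoints: [3, 19/5, 23/5, 27/5, 31/5]
f values: [81, 20577/125, 36501/125, 59049/125, 89373/125]
Sum = dx * (sum of f values)
= 4/5 * 1725
= 1380 = 1380.00

1380.00


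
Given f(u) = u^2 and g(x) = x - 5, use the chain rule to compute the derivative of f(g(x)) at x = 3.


Using the chain rule: (f(g(x)))' = f'(g(x)) * g'(x)
First, find g(3):
g(3) = 1 * 3 - 5 = -2
Next, f'(u) = 2u
And g'(x) = 1
So f'(g(3)) * g'(3)
= 2 * (-2) * 1
= -4

-4


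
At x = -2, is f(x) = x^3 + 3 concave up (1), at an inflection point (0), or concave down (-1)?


Concavity is determined by the sign of f''(x).
f(x) = x^3 + 3
f'(x) = 3x^2
f''(x) = 6x
f''(-2) = 6 * (-2) + 0
= -12 + 0
= -12
Since f''(-2) < 0, the function is concave down (-1)

-1


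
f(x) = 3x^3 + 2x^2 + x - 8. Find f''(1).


First derivative:
f'(x) = 9x^2 + 4x + 1
Second derivative:
f''(x) = 18x + 4
Substitute x = 1:
f''(1) = 18 * 1 + 4
= 18 + 4
= 22

22


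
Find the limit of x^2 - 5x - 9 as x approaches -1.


Since polynomials are continuous, we use direct substitution.
lim(x->-1) of x^2 - 5x - 9
= 1 * (-1)^2 - 5 * (-1) - 9
= 1 + 5 - 9
= -3

-3


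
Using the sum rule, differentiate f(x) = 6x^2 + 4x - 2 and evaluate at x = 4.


Differentiate term by term using power and sum rules:
f(x) = 6x^2 + 4x - 2
f'(x) = 12x + 4
Substitute x = 4:
f'(4) = 12 * 4 + 4
= 48 + 4
= 52

52


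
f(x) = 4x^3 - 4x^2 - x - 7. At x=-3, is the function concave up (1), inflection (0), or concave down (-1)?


Concavity is determined by the sign of f''(x).
f(x) = 4x^3 - 4x^2 - x - 7
f'(x) = 12x^2 - 8x - 1
f''(x) = 24x - 8
f''(-3) = 24 * (-3) - 8
= -72 - 8
= -80
Since f''(-3) < 0, the function is concave down (-1)

-1


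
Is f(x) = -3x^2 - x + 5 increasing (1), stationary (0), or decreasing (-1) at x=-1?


Compute f'(x) to determine behavior:
f'(x) = -6x - 1
f'(-1) = -6 * (-1) - 1
= 6 - 1
= 5
Since f'(-1) > 0, the function is increasing (1)

1


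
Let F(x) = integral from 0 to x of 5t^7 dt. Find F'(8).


By the Fundamental Theorem of Calculus (Part 1):
If F(x) = integral from 0 to x of f(t) dt, then F'(x) = f(x)
Here f(t) = 5t^7
So F'(x) = 5x^7
Evaluate at x = 8:
F'(8) = 5 * 8^7
= 5 * 2097152
= 10485760

10485760


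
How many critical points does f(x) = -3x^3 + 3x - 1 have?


Find where f'(x) = 0:
f(x) = -3x^3 + 3x - 1
f'(x) = -9x^2 + 3
This is a quadratic in x. Use the discriminant to count real roots.
Discriminant = (0)^2 - 4 * (-9) * 3
= 0 - (-108)
= 108
Since discriminant > 0, f'(x) = 0 has 2 real solutions.
Number of critical points: 2

2


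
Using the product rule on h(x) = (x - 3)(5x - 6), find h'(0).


Let u(x) = x - 3 and v(x) = 5x - 6
u'(x) = 1
v'(x) = 5
Product rule: h'(x) = u'(x)*v(x) + u(x)*v'(x)
= 1 * (5x - 6) + (x - 3) * 5
At x = 0:
u(0) = 1 * 0 - 3 = -3
v(0) = 5 * 0 - 6 = -6
h'(0) = 1 * (-6) + (-3) * 5
= -6 - 15
= -21

-21


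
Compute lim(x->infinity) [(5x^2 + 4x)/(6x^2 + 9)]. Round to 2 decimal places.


For limits at infinity with equal-degree polynomials,
we compare leading coefficients.
Numerator leading term: 5x^2
Denominator leading term: 6x^2
Divide both by x^2:
lim = (5 + 4/x) / (6 + 9/x^2)
As x -> infinity, the 1/x and 1/x^2 terms vanish:
= 5/6 ≈ 0.83

0.83


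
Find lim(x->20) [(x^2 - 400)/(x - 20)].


Direct substitution gives 0/0, so we factor the numerator.
Factor: (x^2 - 400) = (x - 20)(x + 20)
Cancel the common factor (x - 20):
(x^2 - 400)/(x - 20) = (x + 20)
Now substitute x = 20:
= (20 + 20) = 40

40


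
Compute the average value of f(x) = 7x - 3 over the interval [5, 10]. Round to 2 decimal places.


Average value = 1/(b-a) * integral from a to b of f(x) dx
First compute the integral of 7x - 3:
F(x) = (7/2)x^2 - 3x
F(10) = 7/2 * 100 - 3 * 10 = 320
F(5) = 7/2 * 25 - 3 * 5 = 145/2
Integral = 320 - 145/2 = 495/2
Average = (495/2) / (10 - 5) = (495/2) / 5
= 99/2 = 49.50

49.50


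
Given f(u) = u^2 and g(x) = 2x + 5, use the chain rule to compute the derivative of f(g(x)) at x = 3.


Using the chain rule: (f(g(x)))' = f'(g(x)) * g'(x)
First, find g(3):
g(3) = 2 * 3 + 5 = 11
Next, f'(u) = 2u
And g'(x) = 2
So f'(g(3)) * g'(3)
= 2 * 11 * 2
= 44

44


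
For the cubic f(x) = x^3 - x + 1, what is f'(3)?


Differentiate f(x) = x^3 - x + 1 term by term:
f'(x) = 3x^2 - 1
Substitute x = 3:
f'(3) = 3 * 3^2 + 0 * 3 - 1
= 27 + 0 - 1
= 26

26


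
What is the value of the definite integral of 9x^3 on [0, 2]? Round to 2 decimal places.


Find the antiderivative of 9x^3:
F(x) = 9/4 * x^4
Apply the Fundamental Theorem of Calculus:
F(2) - F(0)
= 9/4 * 2^4 - 9/4 * 0^4
= 9/4 * (16 - 0)
= 9/4 * 16
= 36 = 36.00

36.00
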